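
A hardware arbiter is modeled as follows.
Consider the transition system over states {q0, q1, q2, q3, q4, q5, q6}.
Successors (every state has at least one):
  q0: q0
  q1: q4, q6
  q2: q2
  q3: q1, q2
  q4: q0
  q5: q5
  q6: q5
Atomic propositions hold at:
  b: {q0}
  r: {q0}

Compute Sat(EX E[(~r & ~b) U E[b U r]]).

Sat(~r) = {q1, q2, q3, q4, q5, q6}
Sat(~b) = {q1, q2, q3, q4, q5, q6}
Sat(~r & ~b) = {q1, q2, q3, q4, q5, q6}
E[b U r]: least fixpoint, start Z0 = Sat(r) = {q0}, add states in Sat(b) with some successor in Z. Already a fixed point.
Sat(E[b U r]) = {q0}
E[(~r & ~b) U E[b U r]]: least fixpoint, start Z0 = Sat(E[b U r]) = {q0}, add states in Sat(~r & ~b) with some successor in Z. Z1 = {q0, q4}; Z2 = {q0, q1, q4}; Z3 = {q0, q1, q3, q4}; fixed.
Sat(E[(~r & ~b) U E[b U r]]) = {q0, q1, q3, q4}
Sat(EX E[(~r & ~b) U E[b U r]]) = {s : some successor in {q0, q1, q3, q4}} = {q0, q1, q3, q4}

{q0, q1, q3, q4}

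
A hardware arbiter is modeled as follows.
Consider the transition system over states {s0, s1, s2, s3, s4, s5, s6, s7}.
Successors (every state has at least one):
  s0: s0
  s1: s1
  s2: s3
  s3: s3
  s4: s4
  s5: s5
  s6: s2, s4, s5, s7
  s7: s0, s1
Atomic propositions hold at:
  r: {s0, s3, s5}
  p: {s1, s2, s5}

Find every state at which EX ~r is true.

{s1, s4, s6, s7}

Sat(~r) = {s1, s2, s4, s6, s7}
Sat(EX ~r) = {s : some successor in {s1, s2, s4, s6, s7}} = {s1, s4, s6, s7}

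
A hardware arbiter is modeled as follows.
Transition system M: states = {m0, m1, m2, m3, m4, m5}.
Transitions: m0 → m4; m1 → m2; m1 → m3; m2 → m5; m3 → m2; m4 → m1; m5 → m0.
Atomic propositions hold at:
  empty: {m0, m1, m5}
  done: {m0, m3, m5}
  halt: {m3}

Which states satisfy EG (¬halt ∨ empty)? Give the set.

Sat(¬halt) = {m0, m1, m2, m4, m5}
Sat(¬halt ∨ empty) = {m0, m1, m2, m4, m5}
EG (¬halt ∨ empty): greatest fixpoint, start Z0 = {m0, m1, m2, m4, m5}, keep only states in Sat with some successor in Z. Already a fixed point.
Sat(EG (¬halt ∨ empty)) = {m0, m1, m2, m4, m5}

{m0, m1, m2, m4, m5}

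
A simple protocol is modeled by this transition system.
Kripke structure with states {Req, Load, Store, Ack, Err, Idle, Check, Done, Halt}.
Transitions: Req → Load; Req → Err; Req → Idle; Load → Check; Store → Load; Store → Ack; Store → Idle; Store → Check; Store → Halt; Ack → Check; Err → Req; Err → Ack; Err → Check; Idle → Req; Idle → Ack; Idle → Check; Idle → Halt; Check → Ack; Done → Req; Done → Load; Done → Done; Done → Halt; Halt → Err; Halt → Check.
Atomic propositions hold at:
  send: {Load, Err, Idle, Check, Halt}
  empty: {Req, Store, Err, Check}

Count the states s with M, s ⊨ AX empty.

3

Sat(AX empty) = {s : every successor in {Req, Store, Err, Check}} = {Load, Ack, Halt}
|Sat(AX empty)| = |{Load, Ack, Halt}| = 3.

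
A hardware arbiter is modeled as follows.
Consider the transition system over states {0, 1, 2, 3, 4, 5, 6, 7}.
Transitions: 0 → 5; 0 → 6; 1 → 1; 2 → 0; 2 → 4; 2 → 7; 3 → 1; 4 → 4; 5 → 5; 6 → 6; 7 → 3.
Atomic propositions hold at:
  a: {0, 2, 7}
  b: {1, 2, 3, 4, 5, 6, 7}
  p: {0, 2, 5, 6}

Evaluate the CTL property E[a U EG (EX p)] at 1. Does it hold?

Sat(EX p) = {s : some successor in {0, 2, 5, 6}} = {0, 2, 5, 6}
EG (EX p): greatest fixpoint, start Z0 = {0, 2, 5, 6}, keep only states in Sat with some successor in Z. Already a fixed point.
Sat(EG (EX p)) = {0, 2, 5, 6}
E[a U EG (EX p)]: least fixpoint, start Z0 = Sat(EG (EX p)) = {0, 2, 5, 6}, add states in Sat(a) with some successor in Z. Already a fixed point.
Sat(E[a U EG (EX p)]) = {0, 2, 5, 6}
1 ∉ Sat(E[a U EG (EX p)]) = {0, 2, 5, 6}, so the formula does not hold at 1.

No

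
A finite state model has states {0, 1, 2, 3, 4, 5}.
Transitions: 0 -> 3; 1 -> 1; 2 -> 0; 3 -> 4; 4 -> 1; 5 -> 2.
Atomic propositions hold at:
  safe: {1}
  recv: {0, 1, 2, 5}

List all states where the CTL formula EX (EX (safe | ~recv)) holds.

Sat(~recv) = {3, 4}
Sat(safe | ~recv) = {1, 3, 4}
Sat(EX (safe | ~recv)) = {s : some successor in {1, 3, 4}} = {0, 1, 3, 4}
Sat(EX (EX (safe | ~recv))) = {s : some successor in {0, 1, 3, 4}} = {0, 1, 2, 3, 4}

{0, 1, 2, 3, 4}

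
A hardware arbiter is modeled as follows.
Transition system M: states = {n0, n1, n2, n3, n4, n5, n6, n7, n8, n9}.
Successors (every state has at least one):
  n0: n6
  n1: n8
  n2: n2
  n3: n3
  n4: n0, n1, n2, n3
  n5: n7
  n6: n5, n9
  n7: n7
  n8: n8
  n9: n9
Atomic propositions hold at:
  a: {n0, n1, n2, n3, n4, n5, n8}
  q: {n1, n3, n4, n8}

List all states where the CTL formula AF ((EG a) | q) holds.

{n1, n2, n3, n4, n8}

EG a: greatest fixpoint, start Z0 = {n0, n1, n2, n3, n4, n5, n8}, keep only states in Sat with some successor in Z. Z1 = {n1, n2, n3, n4, n8}; fixed.
Sat(EG a) = {n1, n2, n3, n4, n8}
Sat((EG a) | q) = {n1, n2, n3, n4, n8}
AF ((EG a) | q): least fixpoint, start Z0 = {n1, n2, n3, n4, n8}, add states with every successor in Z. Already a fixed point.
Sat(AF ((EG a) | q)) = {n1, n2, n3, n4, n8}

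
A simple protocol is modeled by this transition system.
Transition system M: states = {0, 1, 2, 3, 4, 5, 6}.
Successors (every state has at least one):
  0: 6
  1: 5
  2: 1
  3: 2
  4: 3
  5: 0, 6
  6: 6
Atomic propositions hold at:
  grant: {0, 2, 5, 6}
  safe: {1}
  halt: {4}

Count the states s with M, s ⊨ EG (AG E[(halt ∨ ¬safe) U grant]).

Sat(¬safe) = {0, 2, 3, 4, 5, 6}
Sat(halt ∨ ¬safe) = {0, 2, 3, 4, 5, 6}
E[(halt ∨ ¬safe) U grant]: least fixpoint, start Z0 = Sat(grant) = {0, 2, 5, 6}, add states in Sat(halt ∨ ¬safe) with some successor in Z. Z1 = {0, 2, 3, 5, 6}; Z2 = {0, 2, 3, 4, 5, 6}; fixed.
Sat(E[(halt ∨ ¬safe) U grant]) = {0, 2, 3, 4, 5, 6}
AG E[(halt ∨ ¬safe) U grant]: greatest fixpoint, start Z0 = {0, 2, 3, 4, 5, 6}, keep only states in Sat with every successor in Z. Z1 = {0, 3, 4, 5, 6}; Z2 = {0, 4, 5, 6}; Z3 = {0, 5, 6}; fixed.
Sat(AG E[(halt ∨ ¬safe) U grant]) = {0, 5, 6}
EG (AG E[(halt ∨ ¬safe) U grant]): greatest fixpoint, start Z0 = {0, 5, 6}, keep only states in Sat with some successor in Z. Already a fixed point.
Sat(EG (AG E[(halt ∨ ¬safe) U grant])) = {0, 5, 6}
|Sat(EG (AG E[(halt ∨ ¬safe) U grant]))| = |{0, 5, 6}| = 3.

3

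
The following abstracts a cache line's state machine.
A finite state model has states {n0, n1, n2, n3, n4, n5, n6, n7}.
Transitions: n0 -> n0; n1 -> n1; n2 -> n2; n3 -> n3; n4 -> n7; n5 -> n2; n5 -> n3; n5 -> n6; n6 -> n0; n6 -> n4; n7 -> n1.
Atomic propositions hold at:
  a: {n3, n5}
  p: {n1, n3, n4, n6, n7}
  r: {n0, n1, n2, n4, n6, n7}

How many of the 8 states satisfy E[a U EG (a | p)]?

6

Sat(a | p) = {n1, n3, n4, n5, n6, n7}
EG (a | p): greatest fixpoint, start Z0 = {n1, n3, n4, n5, n6, n7}, keep only states in Sat with some successor in Z. Already a fixed point.
Sat(EG (a | p)) = {n1, n3, n4, n5, n6, n7}
E[a U EG (a | p)]: least fixpoint, start Z0 = Sat(EG (a | p)) = {n1, n3, n4, n5, n6, n7}, add states in Sat(a) with some successor in Z. Already a fixed point.
Sat(E[a U EG (a | p)]) = {n1, n3, n4, n5, n6, n7}
|Sat(E[a U EG (a | p)])| = |{n1, n3, n4, n5, n6, n7}| = 6.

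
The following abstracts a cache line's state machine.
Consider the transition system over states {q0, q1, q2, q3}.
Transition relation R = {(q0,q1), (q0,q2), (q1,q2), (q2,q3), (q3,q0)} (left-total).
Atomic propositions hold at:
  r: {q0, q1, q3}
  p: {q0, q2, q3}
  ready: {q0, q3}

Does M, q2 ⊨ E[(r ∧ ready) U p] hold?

Yes

Sat(r ∧ ready) = {q0, q3}
E[(r ∧ ready) U p]: least fixpoint, start Z0 = Sat(p) = {q0, q2, q3}, add states in Sat(r ∧ ready) with some successor in Z. Already a fixed point.
Sat(E[(r ∧ ready) U p]) = {q0, q2, q3}
q2 ∈ Sat(E[(r ∧ ready) U p]) = {q0, q2, q3}, so the formula holds at q2.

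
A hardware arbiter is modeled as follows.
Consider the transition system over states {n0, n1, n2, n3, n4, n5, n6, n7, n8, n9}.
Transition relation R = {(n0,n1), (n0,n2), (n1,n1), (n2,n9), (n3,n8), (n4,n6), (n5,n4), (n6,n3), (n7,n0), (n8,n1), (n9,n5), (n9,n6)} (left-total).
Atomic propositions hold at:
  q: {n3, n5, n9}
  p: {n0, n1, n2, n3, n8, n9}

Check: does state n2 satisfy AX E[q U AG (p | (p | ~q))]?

Yes

Sat(~q) = {n0, n1, n2, n4, n6, n7, n8}
Sat(p | ~q) = {n0, n1, n2, n3, n4, n6, n7, n8, n9}
Sat(p | (p | ~q)) = {n0, n1, n2, n3, n4, n6, n7, n8, n9}
AG (p | (p | ~q)): greatest fixpoint, start Z0 = {n0, n1, n2, n3, n4, n6, n7, n8, n9}, keep only states in Sat with every successor in Z. Z1 = {n0, n1, n2, n3, n4, n6, n7, n8}; Z2 = {n0, n1, n3, n4, n6, n7, n8}; Z3 = {n1, n3, n4, n6, n7, n8}; Z4 = {n1, n3, n4, n6, n8}; fixed.
Sat(AG (p | (p | ~q))) = {n1, n3, n4, n6, n8}
E[q U AG (p | (p | ~q))]: least fixpoint, start Z0 = Sat(AG (p | (p | ~q))) = {n1, n3, n4, n6, n8}, add states in Sat(q) with some successor in Z. Z1 = {n1, n3, n4, n5, n6, n8, n9}; fixed.
Sat(E[q U AG (p | (p | ~q))]) = {n1, n3, n4, n5, n6, n8, n9}
Sat(AX E[q U AG (p | (p | ~q))]) = {s : every successor in {n1, n3, n4, n5, n6, n8, n9}} = {n1, n2, n3, n4, n5, n6, n8, n9}
n2 ∈ Sat(AX E[q U AG (p | (p | ~q))]) = {n1, n2, n3, n4, n5, n6, n8, n9}, so the formula holds at n2.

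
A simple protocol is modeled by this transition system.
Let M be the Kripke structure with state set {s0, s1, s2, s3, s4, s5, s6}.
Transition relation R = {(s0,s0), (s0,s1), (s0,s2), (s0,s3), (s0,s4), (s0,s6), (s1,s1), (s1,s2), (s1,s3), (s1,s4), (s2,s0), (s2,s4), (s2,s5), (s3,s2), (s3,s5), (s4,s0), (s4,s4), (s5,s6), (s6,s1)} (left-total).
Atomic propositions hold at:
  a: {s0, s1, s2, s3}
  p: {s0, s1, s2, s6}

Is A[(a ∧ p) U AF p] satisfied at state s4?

Sat(a ∧ p) = {s0, s1, s2}
AF p: least fixpoint, start Z0 = {s0, s1, s2, s6}, add states with every successor in Z. Z1 = {s0, s1, s2, s5, s6}; Z2 = {s0, s1, s2, s3, s5, s6}; fixed.
Sat(AF p) = {s0, s1, s2, s3, s5, s6}
A[(a ∧ p) U AF p]: least fixpoint, start Z0 = Sat(AF p) = {s0, s1, s2, s3, s5, s6}, add states in Sat(a ∧ p) with every successor in Z. Already a fixed point.
Sat(A[(a ∧ p) U AF p]) = {s0, s1, s2, s3, s5, s6}
s4 ∉ Sat(A[(a ∧ p) U AF p]) = {s0, s1, s2, s3, s5, s6}, so the formula does not hold at s4.

No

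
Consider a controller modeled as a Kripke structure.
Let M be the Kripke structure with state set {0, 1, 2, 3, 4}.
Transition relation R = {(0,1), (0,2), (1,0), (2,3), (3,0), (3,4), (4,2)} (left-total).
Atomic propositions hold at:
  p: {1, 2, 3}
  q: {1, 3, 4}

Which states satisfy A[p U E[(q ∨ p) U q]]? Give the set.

Sat(q ∨ p) = {1, 2, 3, 4}
E[(q ∨ p) U q]: least fixpoint, start Z0 = Sat(q) = {1, 3, 4}, add states in Sat(q ∨ p) with some successor in Z. Z1 = {1, 2, 3, 4}; fixed.
Sat(E[(q ∨ p) U q]) = {1, 2, 3, 4}
A[p U E[(q ∨ p) U q]]: least fixpoint, start Z0 = Sat(E[(q ∨ p) U q]) = {1, 2, 3, 4}, add states in Sat(p) with every successor in Z. Already a fixed point.
Sat(A[p U E[(q ∨ p) U q]]) = {1, 2, 3, 4}

{1, 2, 3, 4}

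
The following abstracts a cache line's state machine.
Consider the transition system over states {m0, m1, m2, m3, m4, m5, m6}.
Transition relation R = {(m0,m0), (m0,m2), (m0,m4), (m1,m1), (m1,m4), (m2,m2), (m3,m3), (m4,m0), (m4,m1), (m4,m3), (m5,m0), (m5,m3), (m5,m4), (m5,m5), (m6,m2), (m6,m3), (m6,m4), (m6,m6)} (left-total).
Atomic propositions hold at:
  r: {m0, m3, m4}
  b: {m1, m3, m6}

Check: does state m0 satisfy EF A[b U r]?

Yes

A[b U r]: least fixpoint, start Z0 = Sat(r) = {m0, m3, m4}, add states in Sat(b) with every successor in Z. Already a fixed point.
Sat(A[b U r]) = {m0, m3, m4}
EF A[b U r]: least fixpoint, start Z0 = {m0, m3, m4}, add states with some successor in Z. Z1 = {m0, m1, m3, m4, m5, m6}; fixed.
Sat(EF A[b U r]) = {m0, m1, m3, m4, m5, m6}
m0 ∈ Sat(EF A[b U r]) = {m0, m1, m3, m4, m5, m6}, so the formula holds at m0.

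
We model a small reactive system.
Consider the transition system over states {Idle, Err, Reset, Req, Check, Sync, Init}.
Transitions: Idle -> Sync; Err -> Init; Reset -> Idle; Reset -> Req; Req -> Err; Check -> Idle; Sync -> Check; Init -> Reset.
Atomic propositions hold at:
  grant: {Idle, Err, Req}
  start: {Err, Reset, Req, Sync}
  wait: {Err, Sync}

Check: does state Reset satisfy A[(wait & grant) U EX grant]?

Yes

Sat(wait & grant) = {Err}
Sat(EX grant) = {s : some successor in {Idle, Err, Req}} = {Reset, Req, Check}
A[(wait & grant) U EX grant]: least fixpoint, start Z0 = Sat(EX grant) = {Reset, Req, Check}, add states in Sat(wait & grant) with every successor in Z. Already a fixed point.
Sat(A[(wait & grant) U EX grant]) = {Reset, Req, Check}
Reset ∈ Sat(A[(wait & grant) U EX grant]) = {Reset, Req, Check}, so the formula holds at Reset.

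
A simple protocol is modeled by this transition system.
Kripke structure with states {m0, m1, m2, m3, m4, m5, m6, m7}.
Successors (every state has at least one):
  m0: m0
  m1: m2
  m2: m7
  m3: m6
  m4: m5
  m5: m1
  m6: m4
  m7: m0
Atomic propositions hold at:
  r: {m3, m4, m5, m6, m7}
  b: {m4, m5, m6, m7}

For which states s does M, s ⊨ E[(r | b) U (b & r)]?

{m3, m4, m5, m6, m7}

Sat(r | b) = {m3, m4, m5, m6, m7}
Sat(b & r) = {m4, m5, m6, m7}
E[(r | b) U (b & r)]: least fixpoint, start Z0 = Sat((b & r)) = {m4, m5, m6, m7}, add states in Sat(r | b) with some successor in Z. Z1 = {m3, m4, m5, m6, m7}; fixed.
Sat(E[(r | b) U (b & r)]) = {m3, m4, m5, m6, m7}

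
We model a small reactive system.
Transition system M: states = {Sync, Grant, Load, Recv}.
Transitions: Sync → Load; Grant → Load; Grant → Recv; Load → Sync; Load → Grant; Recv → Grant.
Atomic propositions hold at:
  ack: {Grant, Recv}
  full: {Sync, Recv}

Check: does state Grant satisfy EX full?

Yes

Sat(EX full) = {s : some successor in {Sync, Recv}} = {Grant, Load}
Grant ∈ Sat(EX full) = {Grant, Load}, so the formula holds at Grant.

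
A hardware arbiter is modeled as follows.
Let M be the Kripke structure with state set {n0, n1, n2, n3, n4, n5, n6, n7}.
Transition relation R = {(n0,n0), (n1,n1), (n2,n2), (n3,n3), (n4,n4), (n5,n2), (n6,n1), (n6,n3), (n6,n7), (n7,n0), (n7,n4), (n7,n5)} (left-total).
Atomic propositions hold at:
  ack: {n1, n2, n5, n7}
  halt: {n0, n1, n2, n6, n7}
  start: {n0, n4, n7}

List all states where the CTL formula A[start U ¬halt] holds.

{n3, n4, n5}

Sat(¬halt) = {n3, n4, n5}
A[start U ¬halt]: least fixpoint, start Z0 = Sat(¬halt) = {n3, n4, n5}, add states in Sat(start) with every successor in Z. Already a fixed point.
Sat(A[start U ¬halt]) = {n3, n4, n5}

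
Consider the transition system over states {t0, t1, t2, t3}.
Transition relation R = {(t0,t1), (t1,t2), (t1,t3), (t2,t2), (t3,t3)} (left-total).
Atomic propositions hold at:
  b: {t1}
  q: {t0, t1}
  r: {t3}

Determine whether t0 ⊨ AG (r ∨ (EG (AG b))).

AG b: greatest fixpoint, start Z0 = {t1}, keep only states in Sat with every successor in Z. Z1 = ∅; fixed.
Sat(AG b) = ∅
EG (AG b): greatest fixpoint, start Z0 = ∅, keep only states in Sat with some successor in Z. Already a fixed point.
Sat(EG (AG b)) = ∅
Sat(r ∨ (EG (AG b))) = {t3}
AG (r ∨ (EG (AG b))): greatest fixpoint, start Z0 = {t3}, keep only states in Sat with every successor in Z. Already a fixed point.
Sat(AG (r ∨ (EG (AG b)))) = {t3}
t0 ∉ Sat(AG (r ∨ (EG (AG b)))) = {t3}, so the formula does not hold at t0.

No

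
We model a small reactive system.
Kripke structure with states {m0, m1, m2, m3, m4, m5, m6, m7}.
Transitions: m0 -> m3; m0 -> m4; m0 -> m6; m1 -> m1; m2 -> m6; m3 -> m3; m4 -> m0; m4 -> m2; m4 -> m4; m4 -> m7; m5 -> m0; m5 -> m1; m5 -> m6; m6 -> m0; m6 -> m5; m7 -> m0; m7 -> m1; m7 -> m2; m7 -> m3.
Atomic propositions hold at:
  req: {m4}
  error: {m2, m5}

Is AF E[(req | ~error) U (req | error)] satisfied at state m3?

Sat(~error) = {m0, m1, m3, m4, m6, m7}
Sat(req | ~error) = {m0, m1, m3, m4, m6, m7}
Sat(req | error) = {m2, m4, m5}
E[(req | ~error) U (req | error)]: least fixpoint, start Z0 = Sat((req | error)) = {m2, m4, m5}, add states in Sat(req | ~error) with some successor in Z. Z1 = {m0, m2, m4, m5, m6, m7}; fixed.
Sat(E[(req | ~error) U (req | error)]) = {m0, m2, m4, m5, m6, m7}
AF E[(req | ~error) U (req | error)]: least fixpoint, start Z0 = {m0, m2, m4, m5, m6, m7}, add states with every successor in Z. Already a fixed point.
Sat(AF E[(req | ~error) U (req | error)]) = {m0, m2, m4, m5, m6, m7}
m3 ∉ Sat(AF E[(req | ~error) U (req | error)]) = {m0, m2, m4, m5, m6, m7}, so the formula does not hold at m3.

No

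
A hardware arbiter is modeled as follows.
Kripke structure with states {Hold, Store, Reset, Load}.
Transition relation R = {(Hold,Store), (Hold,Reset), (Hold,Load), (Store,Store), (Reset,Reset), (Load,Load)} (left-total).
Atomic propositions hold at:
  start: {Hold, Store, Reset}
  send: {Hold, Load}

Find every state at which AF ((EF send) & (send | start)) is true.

{Hold, Load}

EF send: least fixpoint, start Z0 = {Hold, Load}, add states with some successor in Z. Already a fixed point.
Sat(EF send) = {Hold, Load}
Sat(send | start) = {Hold, Store, Reset, Load}
Sat((EF send) & (send | start)) = {Hold, Load}
AF ((EF send) & (send | start)): least fixpoint, start Z0 = {Hold, Load}, add states with every successor in Z. Already a fixed point.
Sat(AF ((EF send) & (send | start))) = {Hold, Load}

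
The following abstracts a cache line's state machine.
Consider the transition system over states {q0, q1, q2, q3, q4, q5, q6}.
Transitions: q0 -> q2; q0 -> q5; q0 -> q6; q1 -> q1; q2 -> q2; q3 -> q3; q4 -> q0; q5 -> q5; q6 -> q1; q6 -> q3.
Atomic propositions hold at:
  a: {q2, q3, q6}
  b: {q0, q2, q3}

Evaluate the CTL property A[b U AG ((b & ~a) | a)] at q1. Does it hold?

No

Sat(~a) = {q0, q1, q4, q5}
Sat(b & ~a) = {q0}
Sat((b & ~a) | a) = {q0, q2, q3, q6}
AG ((b & ~a) | a): greatest fixpoint, start Z0 = {q0, q2, q3, q6}, keep only states in Sat with every successor in Z. Z1 = {q2, q3}; fixed.
Sat(AG ((b & ~a) | a)) = {q2, q3}
A[b U AG ((b & ~a) | a)]: least fixpoint, start Z0 = Sat(AG ((b & ~a) | a)) = {q2, q3}, add states in Sat(b) with every successor in Z. Already a fixed point.
Sat(A[b U AG ((b & ~a) | a)]) = {q2, q3}
q1 ∉ Sat(A[b U AG ((b & ~a) | a)]) = {q2, q3}, so the formula does not hold at q1.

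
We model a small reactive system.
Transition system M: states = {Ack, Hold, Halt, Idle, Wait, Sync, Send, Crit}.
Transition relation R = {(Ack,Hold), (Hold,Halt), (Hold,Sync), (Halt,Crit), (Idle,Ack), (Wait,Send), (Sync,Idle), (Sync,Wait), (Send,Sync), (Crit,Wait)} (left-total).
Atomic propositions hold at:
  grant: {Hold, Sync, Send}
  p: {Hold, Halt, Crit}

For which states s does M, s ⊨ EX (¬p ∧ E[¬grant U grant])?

{Hold, Idle, Wait, Sync, Send, Crit}

Sat(¬p) = {Ack, Idle, Wait, Sync, Send}
Sat(¬grant) = {Ack, Halt, Idle, Wait, Crit}
E[¬grant U grant]: least fixpoint, start Z0 = Sat(grant) = {Hold, Sync, Send}, add states in Sat(¬grant) with some successor in Z. Z1 = {Ack, Hold, Wait, Sync, Send}; Z2 = {Ack, Hold, Idle, Wait, Sync, Send, Crit}; Z3 = {Ack, Hold, Halt, Idle, Wait, Sync, Send, Crit}; fixed.
Sat(E[¬grant U grant]) = {Ack, Hold, Halt, Idle, Wait, Sync, Send, Crit}
Sat(¬p ∧ E[¬grant U grant]) = {Ack, Idle, Wait, Sync, Send}
Sat(EX (¬p ∧ E[¬grant U grant])) = {s : some successor in {Ack, Idle, Wait, Sync, Send}} = {Hold, Idle, Wait, Sync, Send, Crit}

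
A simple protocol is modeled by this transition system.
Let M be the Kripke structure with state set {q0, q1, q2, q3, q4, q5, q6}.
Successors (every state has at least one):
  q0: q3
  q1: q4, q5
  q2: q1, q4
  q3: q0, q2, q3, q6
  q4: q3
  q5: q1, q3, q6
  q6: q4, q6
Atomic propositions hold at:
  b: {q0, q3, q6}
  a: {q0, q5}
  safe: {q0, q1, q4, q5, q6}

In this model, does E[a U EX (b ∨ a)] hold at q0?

Yes

Sat(b ∨ a) = {q0, q3, q5, q6}
Sat(EX (b ∨ a)) = {s : some successor in {q0, q3, q5, q6}} = {q0, q1, q3, q4, q5, q6}
E[a U EX (b ∨ a)]: least fixpoint, start Z0 = Sat(EX (b ∨ a)) = {q0, q1, q3, q4, q5, q6}, add states in Sat(a) with some successor in Z. Already a fixed point.
Sat(E[a U EX (b ∨ a)]) = {q0, q1, q3, q4, q5, q6}
q0 ∈ Sat(E[a U EX (b ∨ a)]) = {q0, q1, q3, q4, q5, q6}, so the formula holds at q0.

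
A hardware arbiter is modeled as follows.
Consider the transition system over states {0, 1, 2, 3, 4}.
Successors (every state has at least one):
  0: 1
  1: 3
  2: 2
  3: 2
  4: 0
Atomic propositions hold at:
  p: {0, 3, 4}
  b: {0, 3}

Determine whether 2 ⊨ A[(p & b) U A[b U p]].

No

Sat(p & b) = {0, 3}
A[b U p]: least fixpoint, start Z0 = Sat(p) = {0, 3, 4}, add states in Sat(b) with every successor in Z. Already a fixed point.
Sat(A[b U p]) = {0, 3, 4}
A[(p & b) U A[b U p]]: least fixpoint, start Z0 = Sat(A[b U p]) = {0, 3, 4}, add states in Sat(p & b) with every successor in Z. Already a fixed point.
Sat(A[(p & b) U A[b U p]]) = {0, 3, 4}
2 ∉ Sat(A[(p & b) U A[b U p]]) = {0, 3, 4}, so the formula does not hold at 2.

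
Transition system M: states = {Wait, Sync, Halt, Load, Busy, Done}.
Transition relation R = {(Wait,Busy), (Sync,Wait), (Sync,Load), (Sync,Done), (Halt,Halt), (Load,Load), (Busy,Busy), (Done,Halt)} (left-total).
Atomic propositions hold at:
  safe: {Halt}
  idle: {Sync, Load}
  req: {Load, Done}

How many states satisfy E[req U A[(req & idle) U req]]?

Sat(req & idle) = {Load}
A[(req & idle) U req]: least fixpoint, start Z0 = Sat(req) = {Load, Done}, add states in Sat(req & idle) with every successor in Z. Already a fixed point.
Sat(A[(req & idle) U req]) = {Load, Done}
E[req U A[(req & idle) U req]]: least fixpoint, start Z0 = Sat(A[(req & idle) U req]) = {Load, Done}, add states in Sat(req) with some successor in Z. Already a fixed point.
Sat(E[req U A[(req & idle) U req]]) = {Load, Done}
|Sat(E[req U A[(req & idle) U req]])| = |{Load, Done}| = 2.

2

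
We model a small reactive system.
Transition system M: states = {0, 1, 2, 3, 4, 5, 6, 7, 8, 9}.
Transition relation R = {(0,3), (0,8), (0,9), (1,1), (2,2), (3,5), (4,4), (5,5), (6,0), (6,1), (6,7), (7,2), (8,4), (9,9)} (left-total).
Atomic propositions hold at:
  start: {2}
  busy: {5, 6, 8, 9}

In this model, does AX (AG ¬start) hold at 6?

No

Sat(¬start) = {0, 1, 3, 4, 5, 6, 7, 8, 9}
AG ¬start: greatest fixpoint, start Z0 = {0, 1, 3, 4, 5, 6, 7, 8, 9}, keep only states in Sat with every successor in Z. Z1 = {0, 1, 3, 4, 5, 6, 8, 9}; Z2 = {0, 1, 3, 4, 5, 8, 9}; fixed.
Sat(AG ¬start) = {0, 1, 3, 4, 5, 8, 9}
Sat(AX (AG ¬start)) = {s : every successor in {0, 1, 3, 4, 5, 8, 9}} = {0, 1, 3, 4, 5, 8, 9}
6 ∉ Sat(AX (AG ¬start)) = {0, 1, 3, 4, 5, 8, 9}, so the formula does not hold at 6.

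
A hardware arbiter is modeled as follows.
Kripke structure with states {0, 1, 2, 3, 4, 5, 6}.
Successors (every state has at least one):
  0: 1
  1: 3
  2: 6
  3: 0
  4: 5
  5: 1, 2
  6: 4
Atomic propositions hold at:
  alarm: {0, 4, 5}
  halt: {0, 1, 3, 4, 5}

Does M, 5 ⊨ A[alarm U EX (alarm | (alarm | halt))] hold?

Sat(alarm | halt) = {0, 1, 3, 4, 5}
Sat(alarm | (alarm | halt)) = {0, 1, 3, 4, 5}
Sat(EX (alarm | (alarm | halt))) = {s : some successor in {0, 1, 3, 4, 5}} = {0, 1, 3, 4, 5, 6}
A[alarm U EX (alarm | (alarm | halt))]: least fixpoint, start Z0 = Sat(EX (alarm | (alarm | halt))) = {0, 1, 3, 4, 5, 6}, add states in Sat(alarm) with every successor in Z. Already a fixed point.
Sat(A[alarm U EX (alarm | (alarm | halt))]) = {0, 1, 3, 4, 5, 6}
5 ∈ Sat(A[alarm U EX (alarm | (alarm | halt))]) = {0, 1, 3, 4, 5, 6}, so the formula holds at 5.

Yes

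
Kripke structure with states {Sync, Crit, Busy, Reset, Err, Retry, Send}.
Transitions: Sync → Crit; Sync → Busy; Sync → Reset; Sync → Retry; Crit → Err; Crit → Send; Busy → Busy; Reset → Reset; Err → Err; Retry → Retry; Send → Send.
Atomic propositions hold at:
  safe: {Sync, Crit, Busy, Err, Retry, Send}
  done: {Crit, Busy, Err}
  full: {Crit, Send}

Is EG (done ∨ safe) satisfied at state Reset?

Sat(done ∨ safe) = {Sync, Crit, Busy, Err, Retry, Send}
EG (done ∨ safe): greatest fixpoint, start Z0 = {Sync, Crit, Busy, Err, Retry, Send}, keep only states in Sat with some successor in Z. Already a fixed point.
Sat(EG (done ∨ safe)) = {Sync, Crit, Busy, Err, Retry, Send}
Reset ∉ Sat(EG (done ∨ safe)) = {Sync, Crit, Busy, Err, Retry, Send}, so the formula does not hold at Reset.

No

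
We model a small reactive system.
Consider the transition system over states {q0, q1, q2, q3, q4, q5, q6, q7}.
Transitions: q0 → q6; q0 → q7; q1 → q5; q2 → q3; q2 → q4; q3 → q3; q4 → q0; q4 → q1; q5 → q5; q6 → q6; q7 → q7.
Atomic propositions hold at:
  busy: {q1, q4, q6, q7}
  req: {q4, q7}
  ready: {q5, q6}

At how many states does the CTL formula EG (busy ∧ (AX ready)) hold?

Sat(AX ready) = {s : every successor in {q5, q6}} = {q1, q5, q6}
Sat(busy ∧ (AX ready)) = {q1, q6}
EG (busy ∧ (AX ready)): greatest fixpoint, start Z0 = {q1, q6}, keep only states in Sat with some successor in Z. Z1 = {q6}; fixed.
Sat(EG (busy ∧ (AX ready))) = {q6}
|Sat(EG (busy ∧ (AX ready)))| = |{q6}| = 1.

1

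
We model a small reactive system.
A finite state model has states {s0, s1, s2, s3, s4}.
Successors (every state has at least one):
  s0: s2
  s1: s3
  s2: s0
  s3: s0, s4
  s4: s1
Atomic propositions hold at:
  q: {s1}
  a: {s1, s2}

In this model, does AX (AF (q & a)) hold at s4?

Sat(q & a) = {s1}
AF (q & a): least fixpoint, start Z0 = {s1}, add states with every successor in Z. Z1 = {s1, s4}; fixed.
Sat(AF (q & a)) = {s1, s4}
Sat(AX (AF (q & a))) = {s : every successor in {s1, s4}} = {s4}
s4 ∈ Sat(AX (AF (q & a))) = {s4}, so the formula holds at s4.

Yes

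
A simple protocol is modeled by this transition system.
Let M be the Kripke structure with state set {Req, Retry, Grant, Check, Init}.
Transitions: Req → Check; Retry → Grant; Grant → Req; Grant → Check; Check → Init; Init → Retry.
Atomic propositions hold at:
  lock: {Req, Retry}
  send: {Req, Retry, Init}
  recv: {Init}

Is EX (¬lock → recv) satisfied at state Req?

Sat(¬lock) = {Grant, Check, Init}
Sat(¬lock → recv) = {Req, Retry, Init}
Sat(EX (¬lock → recv)) = {s : some successor in {Req, Retry, Init}} = {Grant, Check, Init}
Req ∉ Sat(EX (¬lock → recv)) = {Grant, Check, Init}, so the formula does not hold at Req.

No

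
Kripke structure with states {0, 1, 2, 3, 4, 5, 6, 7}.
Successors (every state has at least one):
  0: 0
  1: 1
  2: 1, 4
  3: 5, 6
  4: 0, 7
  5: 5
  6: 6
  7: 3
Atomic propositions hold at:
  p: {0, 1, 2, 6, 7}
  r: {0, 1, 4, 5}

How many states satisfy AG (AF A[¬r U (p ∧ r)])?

Sat(¬r) = {2, 3, 6, 7}
Sat(p ∧ r) = {0, 1}
A[¬r U (p ∧ r)]: least fixpoint, start Z0 = Sat((p ∧ r)) = {0, 1}, add states in Sat(¬r) with every successor in Z. Already a fixed point.
Sat(A[¬r U (p ∧ r)]) = {0, 1}
AF A[¬r U (p ∧ r)]: least fixpoint, start Z0 = {0, 1}, add states with every successor in Z. Already a fixed point.
Sat(AF A[¬r U (p ∧ r)]) = {0, 1}
AG (AF A[¬r U (p ∧ r)]): greatest fixpoint, start Z0 = {0, 1}, keep only states in Sat with every successor in Z. Already a fixed point.
Sat(AG (AF A[¬r U (p ∧ r)])) = {0, 1}
|Sat(AG (AF A[¬r U (p ∧ r)]))| = |{0, 1}| = 2.

2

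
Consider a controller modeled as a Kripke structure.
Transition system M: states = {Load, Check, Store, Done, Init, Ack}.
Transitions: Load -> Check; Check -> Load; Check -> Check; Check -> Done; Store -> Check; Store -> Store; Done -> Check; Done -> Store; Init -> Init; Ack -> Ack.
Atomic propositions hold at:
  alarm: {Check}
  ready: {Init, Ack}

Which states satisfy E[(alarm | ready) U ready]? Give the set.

{Init, Ack}

Sat(alarm | ready) = {Check, Init, Ack}
E[(alarm | ready) U ready]: least fixpoint, start Z0 = Sat(ready) = {Init, Ack}, add states in Sat(alarm | ready) with some successor in Z. Already a fixed point.
Sat(E[(alarm | ready) U ready]) = {Init, Ack}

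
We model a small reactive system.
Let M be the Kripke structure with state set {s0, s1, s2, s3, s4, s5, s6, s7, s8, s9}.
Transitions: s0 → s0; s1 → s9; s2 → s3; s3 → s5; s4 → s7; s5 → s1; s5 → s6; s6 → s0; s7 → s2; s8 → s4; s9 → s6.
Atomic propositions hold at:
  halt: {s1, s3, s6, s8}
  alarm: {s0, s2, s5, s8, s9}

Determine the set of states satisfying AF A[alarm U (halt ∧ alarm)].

{s8}

Sat(halt ∧ alarm) = {s8}
A[alarm U (halt ∧ alarm)]: least fixpoint, start Z0 = Sat((halt ∧ alarm)) = {s8}, add states in Sat(alarm) with every successor in Z. Already a fixed point.
Sat(A[alarm U (halt ∧ alarm)]) = {s8}
AF A[alarm U (halt ∧ alarm)]: least fixpoint, start Z0 = {s8}, add states with every successor in Z. Already a fixed point.
Sat(AF A[alarm U (halt ∧ alarm)]) = {s8}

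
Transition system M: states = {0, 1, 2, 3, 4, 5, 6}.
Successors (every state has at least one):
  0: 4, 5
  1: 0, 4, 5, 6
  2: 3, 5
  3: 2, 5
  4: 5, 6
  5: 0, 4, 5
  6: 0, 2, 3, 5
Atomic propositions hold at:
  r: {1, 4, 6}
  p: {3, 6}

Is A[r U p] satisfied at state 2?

No

A[r U p]: least fixpoint, start Z0 = Sat(p) = {3, 6}, add states in Sat(r) with every successor in Z. Already a fixed point.
Sat(A[r U p]) = {3, 6}
2 ∉ Sat(A[r U p]) = {3, 6}, so the formula does not hold at 2.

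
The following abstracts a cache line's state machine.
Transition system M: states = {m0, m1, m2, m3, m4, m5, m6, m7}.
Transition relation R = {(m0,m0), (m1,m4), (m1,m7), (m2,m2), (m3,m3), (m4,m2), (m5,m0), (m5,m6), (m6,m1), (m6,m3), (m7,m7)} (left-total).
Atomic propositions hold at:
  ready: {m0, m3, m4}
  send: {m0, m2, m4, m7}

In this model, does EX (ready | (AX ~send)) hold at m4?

Sat(~send) = {m1, m3, m5, m6}
Sat(AX ~send) = {s : every successor in {m1, m3, m5, m6}} = {m3, m6}
Sat(ready | (AX ~send)) = {m0, m3, m4, m6}
Sat(EX (ready | (AX ~send))) = {s : some successor in {m0, m3, m4, m6}} = {m0, m1, m3, m5, m6}
m4 ∉ Sat(EX (ready | (AX ~send))) = {m0, m1, m3, m5, m6}, so the formula does not hold at m4.

No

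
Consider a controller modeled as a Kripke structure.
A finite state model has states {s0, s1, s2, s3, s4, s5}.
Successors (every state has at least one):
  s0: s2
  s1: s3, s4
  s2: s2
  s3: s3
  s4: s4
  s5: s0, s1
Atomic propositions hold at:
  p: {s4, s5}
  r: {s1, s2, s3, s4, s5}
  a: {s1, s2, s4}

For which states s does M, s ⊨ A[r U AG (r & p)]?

{s4}

Sat(r & p) = {s4, s5}
AG (r & p): greatest fixpoint, start Z0 = {s4, s5}, keep only states in Sat with every successor in Z. Z1 = {s4}; fixed.
Sat(AG (r & p)) = {s4}
A[r U AG (r & p)]: least fixpoint, start Z0 = Sat(AG (r & p)) = {s4}, add states in Sat(r) with every successor in Z. Already a fixed point.
Sat(A[r U AG (r & p)]) = {s4}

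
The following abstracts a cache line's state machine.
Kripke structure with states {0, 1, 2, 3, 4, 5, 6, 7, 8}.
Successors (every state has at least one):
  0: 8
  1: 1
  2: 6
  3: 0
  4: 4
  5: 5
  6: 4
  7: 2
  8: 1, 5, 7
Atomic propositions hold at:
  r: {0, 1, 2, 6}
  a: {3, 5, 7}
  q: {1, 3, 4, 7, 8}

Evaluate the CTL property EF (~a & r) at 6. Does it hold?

Sat(~a) = {0, 1, 2, 4, 6, 8}
Sat(~a & r) = {0, 1, 2, 6}
EF (~a & r): least fixpoint, start Z0 = {0, 1, 2, 6}, add states with some successor in Z. Z1 = {0, 1, 2, 3, 6, 7, 8}; fixed.
Sat(EF (~a & r)) = {0, 1, 2, 3, 6, 7, 8}
6 ∈ Sat(EF (~a & r)) = {0, 1, 2, 3, 6, 7, 8}, so the formula holds at 6.

Yes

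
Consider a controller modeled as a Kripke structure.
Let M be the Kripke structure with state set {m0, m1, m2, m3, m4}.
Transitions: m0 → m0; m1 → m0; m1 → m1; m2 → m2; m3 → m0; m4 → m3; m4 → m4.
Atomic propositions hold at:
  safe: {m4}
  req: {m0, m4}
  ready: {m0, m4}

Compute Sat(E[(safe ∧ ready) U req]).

{m0, m4}

Sat(safe ∧ ready) = {m4}
E[(safe ∧ ready) U req]: least fixpoint, start Z0 = Sat(req) = {m0, m4}, add states in Sat(safe ∧ ready) with some successor in Z. Already a fixed point.
Sat(E[(safe ∧ ready) U req]) = {m0, m4}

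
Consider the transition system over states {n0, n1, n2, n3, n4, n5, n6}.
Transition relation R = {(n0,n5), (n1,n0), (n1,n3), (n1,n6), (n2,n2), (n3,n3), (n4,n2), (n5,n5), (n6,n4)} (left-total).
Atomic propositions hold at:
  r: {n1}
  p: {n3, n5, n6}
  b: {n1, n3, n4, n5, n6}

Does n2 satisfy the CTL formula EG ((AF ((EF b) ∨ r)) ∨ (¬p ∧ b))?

EF b: least fixpoint, start Z0 = {n1, n3, n4, n5, n6}, add states with some successor in Z. Z1 = {n0, n1, n3, n4, n5, n6}; fixed.
Sat(EF b) = {n0, n1, n3, n4, n5, n6}
Sat((EF b) ∨ r) = {n0, n1, n3, n4, n5, n6}
AF ((EF b) ∨ r): least fixpoint, start Z0 = {n0, n1, n3, n4, n5, n6}, add states with every successor in Z. Already a fixed point.
Sat(AF ((EF b) ∨ r)) = {n0, n1, n3, n4, n5, n6}
Sat(¬p) = {n0, n1, n2, n4}
Sat(¬p ∧ b) = {n1, n4}
Sat((AF ((EF b) ∨ r)) ∨ (¬p ∧ b)) = {n0, n1, n3, n4, n5, n6}
EG ((AF ((EF b) ∨ r)) ∨ (¬p ∧ b)): greatest fixpoint, start Z0 = {n0, n1, n3, n4, n5, n6}, keep only states in Sat with some successor in Z. Z1 = {n0, n1, n3, n5, n6}; Z2 = {n0, n1, n3, n5}; fixed.
Sat(EG ((AF ((EF b) ∨ r)) ∨ (¬p ∧ b))) = {n0, n1, n3, n5}
n2 ∉ Sat(EG ((AF ((EF b) ∨ r)) ∨ (¬p ∧ b))) = {n0, n1, n3, n5}, so the formula does not hold at n2.

No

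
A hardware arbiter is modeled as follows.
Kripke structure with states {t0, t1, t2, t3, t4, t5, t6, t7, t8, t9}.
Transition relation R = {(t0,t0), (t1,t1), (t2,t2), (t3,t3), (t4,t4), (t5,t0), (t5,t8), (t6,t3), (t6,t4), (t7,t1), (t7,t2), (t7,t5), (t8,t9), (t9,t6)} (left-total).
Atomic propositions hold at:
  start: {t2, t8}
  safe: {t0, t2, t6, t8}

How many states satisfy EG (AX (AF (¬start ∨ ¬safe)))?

8

Sat(¬start) = {t0, t1, t3, t4, t5, t6, t7, t9}
Sat(¬safe) = {t1, t3, t4, t5, t7, t9}
Sat(¬start ∨ ¬safe) = {t0, t1, t3, t4, t5, t6, t7, t9}
AF (¬start ∨ ¬safe): least fixpoint, start Z0 = {t0, t1, t3, t4, t5, t6, t7, t9}, add states with every successor in Z. Z1 = {t0, t1, t3, t4, t5, t6, t7, t8, t9}; fixed.
Sat(AF (¬start ∨ ¬safe)) = {t0, t1, t3, t4, t5, t6, t7, t8, t9}
Sat(AX (AF (¬start ∨ ¬safe))) = {s : every successor in {t0, t1, t3, t4, t5, t6, t7, t8, t9}} = {t0, t1, t3, t4, t5, t6, t8, t9}
EG (AX (AF (¬start ∨ ¬safe))): greatest fixpoint, start Z0 = {t0, t1, t3, t4, t5, t6, t8, t9}, keep only states in Sat with some successor in Z. Already a fixed point.
Sat(EG (AX (AF (¬start ∨ ¬safe)))) = {t0, t1, t3, t4, t5, t6, t8, t9}
|Sat(EG (AX (AF (¬start ∨ ¬safe))))| = |{t0, t1, t3, t4, t5, t6, t8, t9}| = 8.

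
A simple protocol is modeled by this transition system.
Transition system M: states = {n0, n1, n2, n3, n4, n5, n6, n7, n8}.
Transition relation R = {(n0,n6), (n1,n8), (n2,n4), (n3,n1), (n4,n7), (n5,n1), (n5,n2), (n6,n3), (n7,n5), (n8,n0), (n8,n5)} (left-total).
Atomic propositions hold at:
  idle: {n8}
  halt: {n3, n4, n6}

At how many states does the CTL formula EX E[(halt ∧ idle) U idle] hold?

1

Sat(halt ∧ idle) = ∅
E[(halt ∧ idle) U idle]: least fixpoint, start Z0 = Sat(idle) = {n8}, add states in Sat(halt ∧ idle) with some successor in Z. Already a fixed point.
Sat(E[(halt ∧ idle) U idle]) = {n8}
Sat(EX E[(halt ∧ idle) U idle]) = {s : some successor in {n8}} = {n1}
|Sat(EX E[(halt ∧ idle) U idle])| = |{n1}| = 1.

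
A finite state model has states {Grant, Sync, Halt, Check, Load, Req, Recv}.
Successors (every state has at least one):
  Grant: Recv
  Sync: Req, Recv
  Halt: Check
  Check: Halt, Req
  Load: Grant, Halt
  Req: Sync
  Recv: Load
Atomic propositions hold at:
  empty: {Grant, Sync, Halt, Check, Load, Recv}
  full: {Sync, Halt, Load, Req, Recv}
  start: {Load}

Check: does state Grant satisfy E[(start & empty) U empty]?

Sat(start & empty) = {Load}
E[(start & empty) U empty]: least fixpoint, start Z0 = Sat(empty) = {Grant, Sync, Halt, Check, Load, Recv}, add states in Sat(start & empty) with some successor in Z. Already a fixed point.
Sat(E[(start & empty) U empty]) = {Grant, Sync, Halt, Check, Load, Recv}
Grant ∈ Sat(E[(start & empty) U empty]) = {Grant, Sync, Halt, Check, Load, Recv}, so the formula holds at Grant.

Yes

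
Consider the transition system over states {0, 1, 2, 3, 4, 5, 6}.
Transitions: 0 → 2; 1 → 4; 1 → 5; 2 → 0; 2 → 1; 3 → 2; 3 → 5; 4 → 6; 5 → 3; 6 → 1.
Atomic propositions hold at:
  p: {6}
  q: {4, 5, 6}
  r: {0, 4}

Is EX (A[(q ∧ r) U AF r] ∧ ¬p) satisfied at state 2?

Sat(q ∧ r) = {4}
AF r: least fixpoint, start Z0 = {0, 4}, add states with every successor in Z. Already a fixed point.
Sat(AF r) = {0, 4}
A[(q ∧ r) U AF r]: least fixpoint, start Z0 = Sat(AF r) = {0, 4}, add states in Sat(q ∧ r) with every successor in Z. Already a fixed point.
Sat(A[(q ∧ r) U AF r]) = {0, 4}
Sat(¬p) = {0, 1, 2, 3, 4, 5}
Sat(A[(q ∧ r) U AF r] ∧ ¬p) = {0, 4}
Sat(EX (A[(q ∧ r) U AF r] ∧ ¬p)) = {s : some successor in {0, 4}} = {1, 2}
2 ∈ Sat(EX (A[(q ∧ r) U AF r] ∧ ¬p)) = {1, 2}, so the formula holds at 2.

Yes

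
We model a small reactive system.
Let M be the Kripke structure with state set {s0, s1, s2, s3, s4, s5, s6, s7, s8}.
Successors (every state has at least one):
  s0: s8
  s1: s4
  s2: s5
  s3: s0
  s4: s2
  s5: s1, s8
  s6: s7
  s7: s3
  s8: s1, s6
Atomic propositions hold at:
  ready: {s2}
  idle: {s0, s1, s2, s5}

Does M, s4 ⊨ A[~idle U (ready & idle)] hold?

Yes

Sat(~idle) = {s3, s4, s6, s7, s8}
Sat(ready & idle) = {s2}
A[~idle U (ready & idle)]: least fixpoint, start Z0 = Sat((ready & idle)) = {s2}, add states in Sat(~idle) with every successor in Z. Z1 = {s2, s4}; fixed.
Sat(A[~idle U (ready & idle)]) = {s2, s4}
s4 ∈ Sat(A[~idle U (ready & idle)]) = {s2, s4}, so the formula holds at s4.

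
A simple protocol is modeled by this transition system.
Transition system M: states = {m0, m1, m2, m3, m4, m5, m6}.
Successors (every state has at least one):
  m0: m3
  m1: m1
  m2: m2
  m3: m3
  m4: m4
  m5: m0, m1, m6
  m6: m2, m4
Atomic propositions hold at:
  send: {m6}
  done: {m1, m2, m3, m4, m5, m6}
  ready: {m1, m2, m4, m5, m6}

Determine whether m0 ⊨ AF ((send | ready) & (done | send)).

No

Sat(send | ready) = {m1, m2, m4, m5, m6}
Sat(done | send) = {m1, m2, m3, m4, m5, m6}
Sat((send | ready) & (done | send)) = {m1, m2, m4, m5, m6}
AF ((send | ready) & (done | send)): least fixpoint, start Z0 = {m1, m2, m4, m5, m6}, add states with every successor in Z. Already a fixed point.
Sat(AF ((send | ready) & (done | send))) = {m1, m2, m4, m5, m6}
m0 ∉ Sat(AF ((send | ready) & (done | send))) = {m1, m2, m4, m5, m6}, so the formula does not hold at m0.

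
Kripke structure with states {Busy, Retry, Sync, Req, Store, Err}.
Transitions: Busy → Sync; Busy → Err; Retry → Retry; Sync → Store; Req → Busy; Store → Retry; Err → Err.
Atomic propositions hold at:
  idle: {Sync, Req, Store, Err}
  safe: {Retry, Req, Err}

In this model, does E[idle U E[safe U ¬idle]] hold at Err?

Sat(¬idle) = {Busy, Retry}
E[safe U ¬idle]: least fixpoint, start Z0 = Sat(¬idle) = {Busy, Retry}, add states in Sat(safe) with some successor in Z. Z1 = {Busy, Retry, Req}; fixed.
Sat(E[safe U ¬idle]) = {Busy, Retry, Req}
E[idle U E[safe U ¬idle]]: least fixpoint, start Z0 = Sat(E[safe U ¬idle]) = {Busy, Retry, Req}, add states in Sat(idle) with some successor in Z. Z1 = {Busy, Retry, Req, Store}; Z2 = {Busy, Retry, Sync, Req, Store}; fixed.
Sat(E[idle U E[safe U ¬idle]]) = {Busy, Retry, Sync, Req, Store}
Err ∉ Sat(E[idle U E[safe U ¬idle]]) = {Busy, Retry, Sync, Req, Store}, so the formula does not hold at Err.

No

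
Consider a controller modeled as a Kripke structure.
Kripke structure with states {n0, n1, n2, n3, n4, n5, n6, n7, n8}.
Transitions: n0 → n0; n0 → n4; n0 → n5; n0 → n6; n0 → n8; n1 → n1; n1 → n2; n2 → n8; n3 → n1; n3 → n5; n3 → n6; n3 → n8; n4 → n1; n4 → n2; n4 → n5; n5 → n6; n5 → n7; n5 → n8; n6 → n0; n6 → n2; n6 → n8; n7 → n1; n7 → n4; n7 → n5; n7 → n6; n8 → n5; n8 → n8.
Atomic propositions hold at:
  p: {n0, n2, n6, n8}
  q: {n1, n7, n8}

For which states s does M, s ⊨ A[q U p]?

A[q U p]: least fixpoint, start Z0 = Sat(p) = {n0, n2, n6, n8}, add states in Sat(q) with every successor in Z. Already a fixed point.
Sat(A[q U p]) = {n0, n2, n6, n8}

{n0, n2, n6, n8}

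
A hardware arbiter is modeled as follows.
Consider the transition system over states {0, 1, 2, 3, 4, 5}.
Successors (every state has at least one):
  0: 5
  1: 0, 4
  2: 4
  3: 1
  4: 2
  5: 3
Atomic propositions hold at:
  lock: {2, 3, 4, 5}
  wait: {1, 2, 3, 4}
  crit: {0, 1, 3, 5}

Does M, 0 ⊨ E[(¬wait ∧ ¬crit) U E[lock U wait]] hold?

No

Sat(¬wait) = {0, 5}
Sat(¬crit) = {2, 4}
Sat(¬wait ∧ ¬crit) = ∅
E[lock U wait]: least fixpoint, start Z0 = Sat(wait) = {1, 2, 3, 4}, add states in Sat(lock) with some successor in Z. Z1 = {1, 2, 3, 4, 5}; fixed.
Sat(E[lock U wait]) = {1, 2, 3, 4, 5}
E[(¬wait ∧ ¬crit) U E[lock U wait]]: least fixpoint, start Z0 = Sat(E[lock U wait]) = {1, 2, 3, 4, 5}, add states in Sat(¬wait ∧ ¬crit) with some successor in Z. Already a fixed point.
Sat(E[(¬wait ∧ ¬crit) U E[lock U wait]]) = {1, 2, 3, 4, 5}
0 ∉ Sat(E[(¬wait ∧ ¬crit) U E[lock U wait]]) = {1, 2, 3, 4, 5}, so the formula does not hold at 0.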